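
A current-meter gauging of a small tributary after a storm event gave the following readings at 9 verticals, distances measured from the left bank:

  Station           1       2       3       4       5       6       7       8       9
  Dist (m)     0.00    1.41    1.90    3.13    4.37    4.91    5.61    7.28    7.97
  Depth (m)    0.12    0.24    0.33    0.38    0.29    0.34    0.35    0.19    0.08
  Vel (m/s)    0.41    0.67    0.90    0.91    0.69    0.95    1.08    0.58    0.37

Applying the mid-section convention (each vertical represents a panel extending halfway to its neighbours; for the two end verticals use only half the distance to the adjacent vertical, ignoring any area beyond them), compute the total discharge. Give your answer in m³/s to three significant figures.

w_1 = (1.41 − 0.00)/2 = 0.705 m; q_1 = 0.41 × 0.12 × 0.705 = 0.03469 m³/s
w_2 = (1.90 − 0.00)/2 = 0.95 m; q_2 = 0.67 × 0.24 × 0.95 = 0.1528 m³/s
w_3 = (3.13 − 1.41)/2 = 0.86 m; q_3 = 0.90 × 0.33 × 0.86 = 0.2554 m³/s
w_4 = (4.37 − 1.90)/2 = 1.235 m; q_4 = 0.91 × 0.38 × 1.235 = 0.4271 m³/s
w_5 = (4.91 − 3.13)/2 = 0.89 m; q_5 = 0.69 × 0.29 × 0.89 = 0.1781 m³/s
w_6 = (5.61 − 4.37)/2 = 0.62 m; q_6 = 0.95 × 0.34 × 0.62 = 0.2003 m³/s
w_7 = (7.28 − 4.91)/2 = 1.185 m; q_7 = 1.08 × 0.35 × 1.185 = 0.4479 m³/s
w_8 = (7.97 − 5.61)/2 = 1.18 m; q_8 = 0.58 × 0.19 × 1.18 = 0.1300 m³/s
w_9 = (7.97 − 7.28)/2 = 0.345 m; q_9 = 0.37 × 0.08 × 0.345 = 0.01021 m³/s
Q = Σ qᵢ = 1.836 m³/s

1.84 m³/s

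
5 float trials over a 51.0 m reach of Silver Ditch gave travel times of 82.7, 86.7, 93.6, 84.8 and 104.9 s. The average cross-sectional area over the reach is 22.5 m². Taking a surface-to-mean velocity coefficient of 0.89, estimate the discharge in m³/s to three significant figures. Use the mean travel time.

t̄ = (82.7 + 86.7 + 93.6 + 84.8 + 104.9) / 5 = 90.54 s
v_surface = L / t̄ = 51.0 / 90.54 = 0.5633 m/s
v_mean = 0.89 × 0.5633 = 0.5013 m/s
Q = A × v_mean = 22.5 × 0.5013 = 11.28 m³/s

11.3 m³/s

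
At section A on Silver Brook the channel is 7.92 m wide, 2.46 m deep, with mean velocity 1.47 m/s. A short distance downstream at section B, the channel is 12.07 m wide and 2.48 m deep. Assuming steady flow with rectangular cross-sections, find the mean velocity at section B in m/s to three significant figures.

Q = A₁V₁ = (7.92×2.46) × 1.47 = 28.64 m³/s
A₂ = 12.07 × 2.48 = 29.93 m²
V₂ = Q/A₂ = 28.64/29.93 = 0.9568 m/s

0.957 m/s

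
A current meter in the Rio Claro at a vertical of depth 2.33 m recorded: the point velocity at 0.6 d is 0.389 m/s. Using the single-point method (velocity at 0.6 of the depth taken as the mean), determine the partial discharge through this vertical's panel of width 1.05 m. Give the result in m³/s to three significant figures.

0.952 m³/s

v̄ = v₀.₆ = 0.389 m/s
q = v̄ × d × w = 0.3890 × 2.33 × 1.05 = 0.9517 m³/s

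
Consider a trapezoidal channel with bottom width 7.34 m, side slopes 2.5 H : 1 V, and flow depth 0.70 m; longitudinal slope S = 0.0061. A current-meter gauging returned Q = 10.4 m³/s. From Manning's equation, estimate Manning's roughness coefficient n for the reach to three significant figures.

A = (b + z·y)·y = (7.34 + 2.5×0.70)×0.70 = 6.363 m²
P = b + 2y√(1+z²) = 7.34 + 2×0.70×√(1+2.5²) = 11.11 m
R = A/P = 6.363/11.11 = 0.5727 m
n = (1/Q)·A·R^(2/3)·S^(1/2) = (1/10.4) × 6.363 × 0.6897 × 0.07810 = 0.03296

0.0330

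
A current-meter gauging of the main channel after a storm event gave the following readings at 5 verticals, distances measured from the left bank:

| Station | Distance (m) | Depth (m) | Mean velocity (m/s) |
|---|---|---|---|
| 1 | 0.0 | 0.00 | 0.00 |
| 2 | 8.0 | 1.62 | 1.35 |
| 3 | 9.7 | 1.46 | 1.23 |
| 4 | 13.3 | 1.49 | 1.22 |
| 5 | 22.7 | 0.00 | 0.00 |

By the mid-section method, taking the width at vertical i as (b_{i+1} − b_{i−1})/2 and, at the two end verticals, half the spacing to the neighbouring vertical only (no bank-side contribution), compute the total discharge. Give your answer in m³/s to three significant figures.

w_2 = (9.7 − 0.0)/2 = 4.85 m; q_2 = 1.35 × 1.62 × 4.85 = 10.61 m³/s
w_3 = (13.3 − 8.0)/2 = 2.65 m; q_3 = 1.23 × 1.46 × 2.65 = 4.759 m³/s
w_4 = (22.7 − 9.7)/2 = 6.5 m; q_4 = 1.22 × 1.49 × 6.5 = 11.82 m³/s
Stations 1, 5 contribute zero (depth or velocity is 0).
Q = Σ qᵢ = 27.18 m³/s

27.2 m³/s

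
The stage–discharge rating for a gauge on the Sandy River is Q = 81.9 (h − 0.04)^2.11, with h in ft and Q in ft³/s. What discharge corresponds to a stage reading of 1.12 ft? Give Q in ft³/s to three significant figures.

Q = 81.9 × (1.12 − 0.04)^2.11 = 81.9 × 1.08^2.11 = 96.34 ft³/s

96.3 ft³/s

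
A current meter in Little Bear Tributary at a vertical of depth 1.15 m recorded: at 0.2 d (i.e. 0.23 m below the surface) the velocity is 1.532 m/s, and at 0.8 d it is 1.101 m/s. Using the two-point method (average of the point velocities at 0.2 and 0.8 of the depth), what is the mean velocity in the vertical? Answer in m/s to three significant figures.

1.32 m/s

v̄ = (1.532 + 1.101) / 2 = 1.317 m/s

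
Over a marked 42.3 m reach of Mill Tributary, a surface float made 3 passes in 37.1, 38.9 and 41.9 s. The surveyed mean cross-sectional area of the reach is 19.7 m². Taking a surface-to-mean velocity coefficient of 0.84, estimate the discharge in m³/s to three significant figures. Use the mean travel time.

17.8 m³/s

t̄ = (37.1 + 38.9 + 41.9) / 3 = 39.3 s
v_surface = L / t̄ = 42.3 / 39.3 = 1.076 m/s
v_mean = 0.84 × 1.076 = 0.9041 m/s
Q = A × v_mean = 19.7 × 0.9041 = 17.81 m³/s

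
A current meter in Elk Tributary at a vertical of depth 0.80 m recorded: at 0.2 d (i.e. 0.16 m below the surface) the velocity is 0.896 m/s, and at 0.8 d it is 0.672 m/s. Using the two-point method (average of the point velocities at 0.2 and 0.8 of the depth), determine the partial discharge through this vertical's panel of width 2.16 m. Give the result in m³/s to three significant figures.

1.35 m³/s

v̄ = (0.896 + 0.672) / 2 = 0.7840 m/s
q = v̄ × d × w = 0.7840 × 0.80 × 2.16 = 1.355 m³/s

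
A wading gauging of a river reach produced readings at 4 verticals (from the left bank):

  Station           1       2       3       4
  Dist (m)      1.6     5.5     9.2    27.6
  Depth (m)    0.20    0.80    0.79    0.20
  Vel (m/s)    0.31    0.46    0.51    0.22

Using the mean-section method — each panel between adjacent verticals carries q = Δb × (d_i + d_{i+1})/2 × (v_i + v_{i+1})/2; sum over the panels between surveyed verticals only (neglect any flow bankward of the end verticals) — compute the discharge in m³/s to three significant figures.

Panel 1-2: Δb = 3.9 m, d̄ = (0.20+0.80)/2 = 0.5, v̄ = (0.31+0.46)/2 = 0.385 → q = 3.9×0.5×0.385 = 0.7508 m³/s
Panel 2-3: Δb = 3.7 m, d̄ = (0.80+0.79)/2 = 0.795, v̄ = (0.46+0.51)/2 = 0.485 → q = 3.7×0.795×0.485 = 1.427 m³/s
Panel 3-4: Δb = 18.4 m, d̄ = (0.79+0.20)/2 = 0.495, v̄ = (0.51+0.22)/2 = 0.365 → q = 18.4×0.495×0.365 = 3.324 m³/s
Q = Σ q = 5.502 m³/s

5.50 m³/s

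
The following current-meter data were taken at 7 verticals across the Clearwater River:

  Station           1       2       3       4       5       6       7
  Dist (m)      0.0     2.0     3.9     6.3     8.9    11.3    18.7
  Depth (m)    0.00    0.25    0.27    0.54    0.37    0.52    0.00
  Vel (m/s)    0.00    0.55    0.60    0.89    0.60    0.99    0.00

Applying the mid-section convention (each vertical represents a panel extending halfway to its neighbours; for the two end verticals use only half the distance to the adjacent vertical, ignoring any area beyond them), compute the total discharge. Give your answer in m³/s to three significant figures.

w_2 = (3.9 − 0.0)/2 = 1.95 m; q_2 = 0.55 × 0.25 × 1.95 = 0.2681 m³/s
w_3 = (6.3 − 2.0)/2 = 2.15 m; q_3 = 0.60 × 0.27 × 2.15 = 0.3483 m³/s
w_4 = (8.9 − 3.9)/2 = 2.5 m; q_4 = 0.89 × 0.54 × 2.5 = 1.202 m³/s
w_5 = (11.3 − 6.3)/2 = 2.5 m; q_5 = 0.60 × 0.37 × 2.5 = 0.5550 m³/s
w_6 = (18.7 − 8.9)/2 = 4.9 m; q_6 = 0.99 × 0.52 × 4.9 = 2.523 m³/s
Stations 1, 7 contribute zero (depth or velocity is 0).
Q = Σ qᵢ = 4.895 m³/s

4.90 m³/s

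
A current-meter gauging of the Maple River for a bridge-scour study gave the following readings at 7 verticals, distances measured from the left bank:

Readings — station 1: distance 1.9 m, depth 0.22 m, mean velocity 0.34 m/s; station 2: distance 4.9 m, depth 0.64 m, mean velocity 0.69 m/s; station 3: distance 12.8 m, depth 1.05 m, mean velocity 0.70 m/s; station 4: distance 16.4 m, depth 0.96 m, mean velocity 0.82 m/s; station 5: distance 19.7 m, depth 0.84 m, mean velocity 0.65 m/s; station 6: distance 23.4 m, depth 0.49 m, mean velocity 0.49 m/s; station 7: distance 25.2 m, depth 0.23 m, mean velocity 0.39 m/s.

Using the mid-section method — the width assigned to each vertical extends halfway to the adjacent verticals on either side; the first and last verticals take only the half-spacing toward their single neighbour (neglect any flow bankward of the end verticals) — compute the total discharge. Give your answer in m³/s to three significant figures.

12.1 m³/s

w_1 = (4.9 − 1.9)/2 = 1.5 m; q_1 = 0.34 × 0.22 × 1.5 = 0.1122 m³/s
w_2 = (12.8 − 1.9)/2 = 5.45 m; q_2 = 0.69 × 0.64 × 5.45 = 2.407 m³/s
w_3 = (16.4 − 4.9)/2 = 5.75 m; q_3 = 0.70 × 1.05 × 5.75 = 4.226 m³/s
w_4 = (19.7 − 12.8)/2 = 3.45 m; q_4 = 0.82 × 0.96 × 3.45 = 2.716 m³/s
w_5 = (23.4 − 16.4)/2 = 3.5 m; q_5 = 0.65 × 0.84 × 3.5 = 1.911 m³/s
w_6 = (25.2 − 19.7)/2 = 2.75 m; q_6 = 0.49 × 0.49 × 2.75 = 0.6603 m³/s
w_7 = (25.2 − 23.4)/2 = 0.9 m; q_7 = 0.39 × 0.23 × 0.9 = 0.08073 m³/s
Q = Σ qᵢ = 12.11 m³/s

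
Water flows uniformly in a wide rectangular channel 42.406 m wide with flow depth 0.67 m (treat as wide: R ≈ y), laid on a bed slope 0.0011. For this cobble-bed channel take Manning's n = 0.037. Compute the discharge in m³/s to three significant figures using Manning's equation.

A = b·y = 42.406 × 0.67 = 28.41 m²
Wide channel: R ≈ y = 0.67 m
Q = (1/n)·A·R^(2/3)·S^(1/2) = (1/0.037) × 28.41 × 0.6700^(2/3) × 0.0011^(1/2) = 19.50 m³/s

19.5 m³/s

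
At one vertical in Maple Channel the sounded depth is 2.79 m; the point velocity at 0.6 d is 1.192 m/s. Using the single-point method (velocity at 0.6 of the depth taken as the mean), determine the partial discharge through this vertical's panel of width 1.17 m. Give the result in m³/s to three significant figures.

v̄ = v₀.₆ = 1.192 m/s
q = v̄ × d × w = 1.192 × 2.79 × 1.17 = 3.891 m³/s

3.89 m³/s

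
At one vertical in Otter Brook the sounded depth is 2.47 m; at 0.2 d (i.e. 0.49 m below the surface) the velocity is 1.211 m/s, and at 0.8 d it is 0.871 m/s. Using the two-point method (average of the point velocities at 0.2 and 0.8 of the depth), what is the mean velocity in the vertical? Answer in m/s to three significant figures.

v̄ = (1.211 + 0.871) / 2 = 1.041 m/s

1.04 m/s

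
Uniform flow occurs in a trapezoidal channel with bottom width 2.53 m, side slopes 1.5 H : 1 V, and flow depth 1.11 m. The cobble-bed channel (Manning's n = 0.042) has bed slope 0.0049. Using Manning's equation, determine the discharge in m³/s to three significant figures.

6.19 m³/s

A = (b + z·y)·y = (2.53 + 1.5×1.11)×1.11 = 4.656 m²
P = b + 2y√(1+z²) = 2.53 + 2×1.11×√(1+1.5²) = 6.532 m
R = A/P = 4.656/6.532 = 0.7128 m
Q = (1/n)·A·R^(2/3)·S^(1/2) = (1/0.042) × 4.656 × 0.7128^(2/3) × 0.0049^(1/2) = 6.193 m³/s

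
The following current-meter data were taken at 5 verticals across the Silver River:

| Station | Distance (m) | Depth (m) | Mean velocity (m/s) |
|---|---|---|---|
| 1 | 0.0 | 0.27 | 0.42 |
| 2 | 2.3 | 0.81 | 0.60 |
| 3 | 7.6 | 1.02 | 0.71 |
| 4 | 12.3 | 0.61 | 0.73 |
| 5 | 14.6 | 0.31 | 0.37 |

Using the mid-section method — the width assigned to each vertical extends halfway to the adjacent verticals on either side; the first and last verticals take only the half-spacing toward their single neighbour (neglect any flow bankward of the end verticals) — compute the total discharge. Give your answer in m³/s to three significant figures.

w_1 = (2.3 − 0.0)/2 = 1.15 m; q_1 = 0.42 × 0.27 × 1.15 = 0.1304 m³/s
w_2 = (7.6 − 0.0)/2 = 3.8 m; q_2 = 0.60 × 0.81 × 3.8 = 1.847 m³/s
w_3 = (12.3 − 2.3)/2 = 5 m; q_3 = 0.71 × 1.02 × 5 = 3.621 m³/s
w_4 = (14.6 − 7.6)/2 = 3.5 m; q_4 = 0.73 × 0.61 × 3.5 = 1.559 m³/s
w_5 = (14.6 − 12.3)/2 = 1.15 m; q_5 = 0.37 × 0.31 × 1.15 = 0.1319 m³/s
Q = Σ qᵢ = 7.289 m³/s

7.29 m³/s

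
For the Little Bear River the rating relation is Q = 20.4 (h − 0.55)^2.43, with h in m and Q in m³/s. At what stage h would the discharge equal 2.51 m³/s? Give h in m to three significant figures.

0.972 m

h − h₀ = (Q/C)^(1/b) = (2.51/20.4)^(1/2.43) = 0.4222 m
h = 0.55 + 0.4222 = 0.9722 m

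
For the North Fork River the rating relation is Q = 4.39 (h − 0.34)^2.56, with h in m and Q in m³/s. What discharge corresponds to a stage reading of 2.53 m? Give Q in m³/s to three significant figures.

Q = 4.39 × (2.53 − 0.34)^2.56 = 4.39 × 2.19^2.56 = 32.66 m³/s

32.7 m³/s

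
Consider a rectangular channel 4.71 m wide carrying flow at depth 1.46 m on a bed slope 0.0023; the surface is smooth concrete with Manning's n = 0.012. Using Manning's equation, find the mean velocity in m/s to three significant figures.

A = b·y = 4.71 × 1.46 = 6.877 m²
P = b + 2y = 4.71 + 2×1.46 = 7.630 m
R = A/P = 6.877/7.630 = 0.9013 m
Q = (1/n)·A·R^(2/3)·S^(1/2) = (1/0.012) × 6.877 × 0.9013^(2/3) × 0.0023^(1/2) = 25.64 m³/s
V = Q/A = 25.64/6.877 = 3.729 m/s

3.73 m/s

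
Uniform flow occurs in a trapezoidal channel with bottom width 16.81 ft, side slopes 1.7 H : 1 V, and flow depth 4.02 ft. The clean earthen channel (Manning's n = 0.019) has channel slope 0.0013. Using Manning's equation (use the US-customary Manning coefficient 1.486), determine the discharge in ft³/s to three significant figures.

546 ft³/s

A = (b + z·y)·y = (16.81 + 1.7×4.02)×4.02 = 95.05 ft²
P = b + 2y√(1+z²) = 16.81 + 2×4.02×√(1+1.7²) = 32.67 ft
R = A/P = 95.05/32.67 = 2.910 ft
Q = (1.486/n)·A·R^(2/3)·S^(1/2) = (1.486/0.019) × 95.05 × 2.910^(2/3) × 0.0013^(1/2) = 546.3 ft³/s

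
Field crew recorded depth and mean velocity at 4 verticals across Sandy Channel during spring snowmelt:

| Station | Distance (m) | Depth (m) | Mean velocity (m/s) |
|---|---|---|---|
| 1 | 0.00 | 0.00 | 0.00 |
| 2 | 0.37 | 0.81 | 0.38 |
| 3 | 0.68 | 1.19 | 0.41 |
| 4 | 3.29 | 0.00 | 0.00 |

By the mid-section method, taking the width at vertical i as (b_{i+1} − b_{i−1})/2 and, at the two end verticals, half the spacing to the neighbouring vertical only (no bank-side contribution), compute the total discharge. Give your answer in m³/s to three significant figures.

w_2 = (0.68 − 0.00)/2 = 0.34 m; q_2 = 0.38 × 0.81 × 0.34 = 0.1047 m³/s
w_3 = (3.29 − 0.37)/2 = 1.46 m; q_3 = 0.41 × 1.19 × 1.46 = 0.7123 m³/s
Stations 1, 4 contribute zero (depth or velocity is 0).
Q = Σ qᵢ = 0.8170 m³/s

0.817 m³/s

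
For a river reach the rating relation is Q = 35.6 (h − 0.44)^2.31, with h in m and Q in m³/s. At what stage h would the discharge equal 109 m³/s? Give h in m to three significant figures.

h − h₀ = (Q/C)^(1/b) = (109/35.6)^(1/2.31) = 1.623 m
h = 0.44 + 1.623 = 2.063 m

2.06 m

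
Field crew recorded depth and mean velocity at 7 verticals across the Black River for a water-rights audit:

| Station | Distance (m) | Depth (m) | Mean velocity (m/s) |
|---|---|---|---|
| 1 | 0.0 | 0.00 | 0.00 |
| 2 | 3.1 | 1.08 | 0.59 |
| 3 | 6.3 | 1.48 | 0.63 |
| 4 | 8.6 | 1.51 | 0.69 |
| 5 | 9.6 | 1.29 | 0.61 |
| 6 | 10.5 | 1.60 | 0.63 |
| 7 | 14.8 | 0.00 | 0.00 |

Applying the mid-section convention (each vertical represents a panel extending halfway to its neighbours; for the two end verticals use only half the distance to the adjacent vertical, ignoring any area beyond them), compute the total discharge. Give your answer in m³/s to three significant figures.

w_2 = (6.3 − 0.0)/2 = 3.15 m; q_2 = 0.59 × 1.08 × 3.15 = 2.007 m³/s
w_3 = (8.6 − 3.1)/2 = 2.75 m; q_3 = 0.63 × 1.48 × 2.75 = 2.564 m³/s
w_4 = (9.6 − 6.3)/2 = 1.65 m; q_4 = 0.69 × 1.51 × 1.65 = 1.719 m³/s
w_5 = (10.5 − 8.6)/2 = 0.95 m; q_5 = 0.61 × 1.29 × 0.95 = 0.7476 m³/s
w_6 = (14.8 − 9.6)/2 = 2.6 m; q_6 = 0.63 × 1.60 × 2.6 = 2.621 m³/s
Stations 1, 7 contribute zero (depth or velocity is 0).
Q = Σ qᵢ = 9.659 m³/s

9.66 m³/s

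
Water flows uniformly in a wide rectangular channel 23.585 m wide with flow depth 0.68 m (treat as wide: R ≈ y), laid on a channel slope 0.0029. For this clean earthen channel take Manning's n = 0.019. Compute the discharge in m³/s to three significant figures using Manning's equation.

A = b·y = 23.585 × 0.68 = 16.04 m²
Wide channel: R ≈ y = 0.68 m
Q = (1/n)·A·R^(2/3)·S^(1/2) = (1/0.019) × 16.04 × 0.6800^(2/3) × 0.0029^(1/2) = 35.15 m³/s

35.2 m³/s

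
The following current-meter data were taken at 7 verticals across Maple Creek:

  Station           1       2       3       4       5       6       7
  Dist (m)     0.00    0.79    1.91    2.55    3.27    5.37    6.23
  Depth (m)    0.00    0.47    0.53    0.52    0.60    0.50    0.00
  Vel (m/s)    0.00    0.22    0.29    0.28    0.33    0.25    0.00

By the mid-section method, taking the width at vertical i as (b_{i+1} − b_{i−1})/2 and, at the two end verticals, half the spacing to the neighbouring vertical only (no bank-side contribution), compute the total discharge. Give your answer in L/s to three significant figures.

w_2 = (1.91 − 0.00)/2 = 0.955 m; q_2 = 0.22 × 0.47 × 0.955 = 0.09875 m³/s
w_3 = (2.55 − 0.79)/2 = 0.88 m; q_3 = 0.29 × 0.53 × 0.88 = 0.1353 m³/s
w_4 = (3.27 − 1.91)/2 = 0.68 m; q_4 = 0.28 × 0.52 × 0.68 = 0.09901 m³/s
w_5 = (5.37 − 2.55)/2 = 1.41 m; q_5 = 0.33 × 0.60 × 1.41 = 0.2792 m³/s
w_6 = (6.23 − 3.27)/2 = 1.48 m; q_6 = 0.25 × 0.50 × 1.48 = 0.1850 m³/s
Stations 1, 7 contribute zero (depth or velocity is 0).
Q = Σ qᵢ = 0.7972 m³/s
= 0.7972 × 1000 = 797.2 L/s

797 L/s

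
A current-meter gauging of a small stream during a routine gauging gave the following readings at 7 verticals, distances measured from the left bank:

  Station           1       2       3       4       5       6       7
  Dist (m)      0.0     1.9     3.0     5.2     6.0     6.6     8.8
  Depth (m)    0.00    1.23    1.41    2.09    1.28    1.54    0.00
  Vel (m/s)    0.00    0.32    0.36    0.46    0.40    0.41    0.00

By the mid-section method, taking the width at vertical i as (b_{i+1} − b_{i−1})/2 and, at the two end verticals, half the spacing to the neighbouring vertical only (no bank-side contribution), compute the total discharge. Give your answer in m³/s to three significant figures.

w_2 = (3.0 − 0.0)/2 = 1.5 m; q_2 = 0.32 × 1.23 × 1.5 = 0.5904 m³/s
w_3 = (5.2 − 1.9)/2 = 1.65 m; q_3 = 0.36 × 1.41 × 1.65 = 0.8375 m³/s
w_4 = (6.0 − 3.0)/2 = 1.5 m; q_4 = 0.46 × 2.09 × 1.5 = 1.442 m³/s
w_5 = (6.6 − 5.2)/2 = 0.7 m; q_5 = 0.40 × 1.28 × 0.7 = 0.3584 m³/s
w_6 = (8.8 − 6.0)/2 = 1.4 m; q_6 = 0.41 × 1.54 × 1.4 = 0.8840 m³/s
Stations 1, 7 contribute zero (depth or velocity is 0).
Q = Σ qᵢ = 4.112 m³/s

4.11 m³/s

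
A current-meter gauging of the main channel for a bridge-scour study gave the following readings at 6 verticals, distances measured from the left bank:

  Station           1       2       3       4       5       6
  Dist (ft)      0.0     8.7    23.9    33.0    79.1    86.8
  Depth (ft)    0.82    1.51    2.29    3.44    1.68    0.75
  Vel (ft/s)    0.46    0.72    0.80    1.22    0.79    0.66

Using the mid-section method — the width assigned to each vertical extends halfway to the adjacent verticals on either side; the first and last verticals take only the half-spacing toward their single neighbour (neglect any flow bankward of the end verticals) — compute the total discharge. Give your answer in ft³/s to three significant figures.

190 ft³/s

w_1 = (8.7 − 0.0)/2 = 4.35 ft; q_1 = 0.46 × 0.82 × 4.35 = 1.641 ft³/s
w_2 = (23.9 − 0.0)/2 = 11.95 ft; q_2 = 0.72 × 1.51 × 11.95 = 12.99 ft³/s
w_3 = (33.0 − 8.7)/2 = 12.15 ft; q_3 = 0.80 × 2.29 × 12.15 = 22.26 ft³/s
w_4 = (79.1 − 23.9)/2 = 27.6 ft; q_4 = 1.22 × 3.44 × 27.6 = 115.8 ft³/s
w_5 = (86.8 − 33.0)/2 = 26.9 ft; q_5 = 0.79 × 1.68 × 26.9 = 35.70 ft³/s
w_6 = (86.8 − 79.1)/2 = 3.85 ft; q_6 = 0.66 × 0.75 × 3.85 = 1.906 ft³/s
Q = Σ qᵢ = 190.3 ft³/s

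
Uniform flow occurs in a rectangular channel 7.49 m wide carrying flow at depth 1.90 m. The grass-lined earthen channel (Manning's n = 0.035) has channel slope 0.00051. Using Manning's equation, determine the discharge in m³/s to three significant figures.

A = b·y = 7.49 × 1.90 = 14.23 m²
P = b + 2y = 7.49 + 2×1.90 = 11.29 m
R = A/P = 14.23/11.29 = 1.260 m
Q = (1/n)·A·R^(2/3)·S^(1/2) = (1/0.035) × 14.23 × 1.260^(2/3) × 0.00051^(1/2) = 10.71 m³/s

10.7 m³/s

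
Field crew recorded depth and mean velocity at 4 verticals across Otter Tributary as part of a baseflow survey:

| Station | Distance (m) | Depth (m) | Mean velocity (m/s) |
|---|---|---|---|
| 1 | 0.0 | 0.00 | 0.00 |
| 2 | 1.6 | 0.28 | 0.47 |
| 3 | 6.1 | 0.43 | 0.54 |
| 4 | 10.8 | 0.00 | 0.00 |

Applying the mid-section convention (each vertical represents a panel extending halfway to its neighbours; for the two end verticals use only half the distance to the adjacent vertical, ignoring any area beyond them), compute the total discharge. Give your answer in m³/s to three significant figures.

1.47 m³/s

w_2 = (6.1 − 0.0)/2 = 3.05 m; q_2 = 0.47 × 0.28 × 3.05 = 0.4014 m³/s
w_3 = (10.8 − 1.6)/2 = 4.6 m; q_3 = 0.54 × 0.43 × 4.6 = 1.068 m³/s
Stations 1, 4 contribute zero (depth or velocity is 0).
Q = Σ qᵢ = 1.470 m³/s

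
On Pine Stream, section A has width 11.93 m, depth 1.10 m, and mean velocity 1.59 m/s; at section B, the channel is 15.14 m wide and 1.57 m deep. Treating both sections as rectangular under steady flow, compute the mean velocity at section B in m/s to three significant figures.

Q = A₁V₁ = (11.93×1.10) × 1.59 = 20.87 m³/s
A₂ = 15.14 × 1.57 = 23.77 m²
V₂ = Q/A₂ = 20.87/23.77 = 0.8778 m/s

0.878 m/s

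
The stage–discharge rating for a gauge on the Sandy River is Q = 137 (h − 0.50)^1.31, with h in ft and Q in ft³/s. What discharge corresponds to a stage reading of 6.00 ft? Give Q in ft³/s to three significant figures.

1280 ft³/s

Q = 137 × (6.00 − 0.50)^1.31 = 137 × 5.5^1.31 = 1278 ft³/s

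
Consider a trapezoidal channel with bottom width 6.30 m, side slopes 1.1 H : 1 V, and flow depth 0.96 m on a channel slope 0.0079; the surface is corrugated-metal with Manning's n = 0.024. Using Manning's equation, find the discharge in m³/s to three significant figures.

22.0 m³/s

A = (b + z·y)·y = (6.30 + 1.1×0.96)×0.96 = 7.062 m²
P = b + 2y√(1+z²) = 6.30 + 2×0.96×√(1+1.1²) = 9.154 m
R = A/P = 7.062/9.154 = 0.7714 m
Q = (1/n)·A·R^(2/3)·S^(1/2) = (1/0.024) × 7.062 × 0.7714^(2/3) × 0.0079^(1/2) = 22.00 m³/s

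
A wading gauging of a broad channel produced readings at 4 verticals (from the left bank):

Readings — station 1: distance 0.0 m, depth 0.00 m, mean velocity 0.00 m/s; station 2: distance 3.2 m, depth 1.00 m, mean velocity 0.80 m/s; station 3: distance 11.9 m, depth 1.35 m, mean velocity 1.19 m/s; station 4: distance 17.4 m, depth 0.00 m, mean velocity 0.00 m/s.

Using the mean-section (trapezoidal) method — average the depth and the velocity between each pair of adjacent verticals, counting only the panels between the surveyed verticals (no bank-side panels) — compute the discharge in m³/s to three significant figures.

Panel 1-2: Δb = 3.2 m, d̄ = (0.00+1.00)/2 = 0.5, v̄ = (0.00+0.80)/2 = 0.4 → q = 3.2×0.5×0.4 = 0.6400 m³/s
Panel 2-3: Δb = 8.7 m, d̄ = (1.00+1.35)/2 = 1.175, v̄ = (0.80+1.19)/2 = 0.995 → q = 8.7×1.175×0.995 = 10.17 m³/s
Panel 3-4: Δb = 5.5 m, d̄ = (1.35+0.00)/2 = 0.675, v̄ = (1.19+0.00)/2 = 0.595 → q = 5.5×0.675×0.595 = 2.209 m³/s
Q = Σ q = 13.02 m³/s

13.0 m³/s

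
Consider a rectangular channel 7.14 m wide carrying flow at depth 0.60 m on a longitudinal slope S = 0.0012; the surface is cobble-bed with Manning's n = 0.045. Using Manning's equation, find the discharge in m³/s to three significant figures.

A = b·y = 7.14 × 0.60 = 4.284 m²
P = b + 2y = 7.14 + 2×0.60 = 8.340 m
R = A/P = 4.284/8.340 = 0.5137 m
Q = (1/n)·A·R^(2/3)·S^(1/2) = (1/0.045) × 4.284 × 0.5137^(2/3) × 0.0012^(1/2) = 2.115 m³/s

2.12 m³/s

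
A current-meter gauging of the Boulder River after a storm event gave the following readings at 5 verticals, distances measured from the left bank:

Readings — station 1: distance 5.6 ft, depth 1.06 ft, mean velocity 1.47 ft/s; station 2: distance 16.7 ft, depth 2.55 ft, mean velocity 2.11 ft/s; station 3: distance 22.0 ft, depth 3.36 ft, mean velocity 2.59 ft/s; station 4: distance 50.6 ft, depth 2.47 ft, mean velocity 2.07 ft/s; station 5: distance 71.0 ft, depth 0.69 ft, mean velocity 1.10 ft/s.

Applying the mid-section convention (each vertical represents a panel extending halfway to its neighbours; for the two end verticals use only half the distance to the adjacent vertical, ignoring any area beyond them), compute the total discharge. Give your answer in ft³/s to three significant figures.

w_1 = (16.7 − 5.6)/2 = 5.55 ft; q_1 = 1.47 × 1.06 × 5.55 = 8.648 ft³/s
w_2 = (22.0 − 5.6)/2 = 8.2 ft; q_2 = 2.11 × 2.55 × 8.2 = 44.12 ft³/s
w_3 = (50.6 − 16.7)/2 = 16.95 ft; q_3 = 2.59 × 3.36 × 16.95 = 147.5 ft³/s
w_4 = (71.0 − 22.0)/2 = 24.5 ft; q_4 = 2.07 × 2.47 × 24.5 = 125.3 ft³/s
w_5 = (71.0 − 50.6)/2 = 10.2 ft; q_5 = 1.10 × 0.69 × 10.2 = 7.742 ft³/s
Q = Σ qᵢ = 333.3 ft³/s

333 ft³/s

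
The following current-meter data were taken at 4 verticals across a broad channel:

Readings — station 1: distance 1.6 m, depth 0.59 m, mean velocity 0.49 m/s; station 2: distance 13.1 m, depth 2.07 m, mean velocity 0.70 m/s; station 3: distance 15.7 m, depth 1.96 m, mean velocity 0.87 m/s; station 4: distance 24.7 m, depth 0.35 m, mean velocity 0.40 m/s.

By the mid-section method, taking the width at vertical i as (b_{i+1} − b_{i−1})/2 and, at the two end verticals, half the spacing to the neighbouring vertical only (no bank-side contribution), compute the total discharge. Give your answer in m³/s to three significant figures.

w_1 = (13.1 − 1.6)/2 = 5.75 m; q_1 = 0.49 × 0.59 × 5.75 = 1.662 m³/s
w_2 = (15.7 − 1.6)/2 = 7.05 m; q_2 = 0.70 × 2.07 × 7.05 = 10.22 m³/s
w_3 = (24.7 − 13.1)/2 = 5.8 m; q_3 = 0.87 × 1.96 × 5.8 = 9.890 m³/s
w_4 = (24.7 − 15.7)/2 = 4.5 m; q_4 = 0.40 × 0.35 × 4.5 = 0.6300 m³/s
Q = Σ qᵢ = 22.40 m³/s

22.4 m³/s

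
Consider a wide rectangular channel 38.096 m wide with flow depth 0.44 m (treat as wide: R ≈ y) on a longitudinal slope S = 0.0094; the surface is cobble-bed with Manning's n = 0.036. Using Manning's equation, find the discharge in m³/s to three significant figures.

A = b·y = 38.096 × 0.44 = 16.76 m²
Wide channel: R ≈ y = 0.44 m
Q = (1/n)·A·R^(2/3)·S^(1/2) = (1/0.036) × 16.76 × 0.4400^(2/3) × 0.0094^(1/2) = 26.12 m³/s

26.1 m³/s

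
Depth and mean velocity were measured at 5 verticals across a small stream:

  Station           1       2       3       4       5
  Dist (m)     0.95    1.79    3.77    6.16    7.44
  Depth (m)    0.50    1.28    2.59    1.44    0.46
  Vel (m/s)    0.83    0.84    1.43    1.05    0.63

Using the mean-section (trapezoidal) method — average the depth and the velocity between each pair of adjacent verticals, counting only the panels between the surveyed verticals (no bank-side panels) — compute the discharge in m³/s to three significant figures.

12.0 m³/s

Panel 1-2: Δb = 0.84 m, d̄ = (0.50+1.28)/2 = 0.89, v̄ = (0.83+0.84)/2 = 0.835 → q = 0.84×0.89×0.835 = 0.6242 m³/s
Panel 2-3: Δb = 1.98 m, d̄ = (1.28+2.59)/2 = 1.935, v̄ = (0.84+1.43)/2 = 1.135 → q = 1.98×1.935×1.135 = 4.349 m³/s
Panel 3-4: Δb = 2.39 m, d̄ = (2.59+1.44)/2 = 2.015, v̄ = (1.43+1.05)/2 = 1.24 → q = 2.39×2.015×1.24 = 5.972 m³/s
Panel 4-5: Δb = 1.28 m, d̄ = (1.44+0.46)/2 = 0.95, v̄ = (1.05+0.63)/2 = 0.84 → q = 1.28×0.95×0.84 = 1.021 m³/s
Q = Σ q = 11.97 m³/s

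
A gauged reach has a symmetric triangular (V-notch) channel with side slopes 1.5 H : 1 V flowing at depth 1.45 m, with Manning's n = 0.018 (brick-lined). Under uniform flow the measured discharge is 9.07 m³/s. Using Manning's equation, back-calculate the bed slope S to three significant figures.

A = z·y² = 1.5×1.45² = 3.154 m²
P = 2y√(1+z²) = 2×1.45×√(1+1.5²) = 5.228 m
R = A/P = 3.154/5.228 = 0.6032 m
S = (Q·n / (1·A·R^(2/3)))² = (9.07×0.018 / (1×3.154×0.7139))² = 0.005258

0.00526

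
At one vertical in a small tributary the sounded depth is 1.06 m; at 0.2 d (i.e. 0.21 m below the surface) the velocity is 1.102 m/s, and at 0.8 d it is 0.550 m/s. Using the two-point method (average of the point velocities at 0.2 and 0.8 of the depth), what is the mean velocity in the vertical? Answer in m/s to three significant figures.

v̄ = (1.102 + 0.550) / 2 = 0.8260 m/s

0.826 m/s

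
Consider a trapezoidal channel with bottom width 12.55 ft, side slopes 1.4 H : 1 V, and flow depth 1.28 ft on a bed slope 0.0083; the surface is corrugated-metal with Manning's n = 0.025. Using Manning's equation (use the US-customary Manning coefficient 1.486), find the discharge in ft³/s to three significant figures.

105 ft³/s

A = (b + z·y)·y = (12.55 + 1.4×1.28)×1.28 = 18.36 ft²
P = b + 2y√(1+z²) = 12.55 + 2×1.28×√(1+1.4²) = 16.95 ft
R = A/P = 18.36/16.95 = 1.083 ft
Q = (1.486/n)·A·R^(2/3)·S^(1/2) = (1.486/0.025) × 18.36 × 1.083^(2/3) × 0.0083^(1/2) = 104.8 ft³/s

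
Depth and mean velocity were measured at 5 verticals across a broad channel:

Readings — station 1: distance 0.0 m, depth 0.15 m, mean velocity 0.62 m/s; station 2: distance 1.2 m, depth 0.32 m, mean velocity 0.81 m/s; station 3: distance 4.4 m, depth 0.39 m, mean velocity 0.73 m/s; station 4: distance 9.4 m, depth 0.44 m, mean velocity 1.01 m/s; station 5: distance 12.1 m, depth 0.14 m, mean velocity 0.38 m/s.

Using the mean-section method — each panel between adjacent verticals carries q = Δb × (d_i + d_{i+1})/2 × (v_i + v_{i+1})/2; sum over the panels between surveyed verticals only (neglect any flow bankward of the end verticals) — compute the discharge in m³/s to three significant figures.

Panel 1-2: Δb = 1.2 m, d̄ = (0.15+0.32)/2 = 0.235, v̄ = (0.62+0.81)/2 = 0.715 → q = 1.2×0.235×0.715 = 0.2016 m³/s
Panel 2-3: Δb = 3.2 m, d̄ = (0.32+0.39)/2 = 0.355, v̄ = (0.81+0.73)/2 = 0.77 → q = 3.2×0.355×0.77 = 0.8747 m³/s
Panel 3-4: Δb = 5 m, d̄ = (0.39+0.44)/2 = 0.415, v̄ = (0.73+1.01)/2 = 0.87 → q = 5×0.415×0.87 = 1.805 m³/s
Panel 4-5: Δb = 2.7 m, d̄ = (0.44+0.14)/2 = 0.29, v̄ = (1.01+0.38)/2 = 0.695 → q = 2.7×0.29×0.695 = 0.5442 m³/s
Q = Σ q = 3.426 m³/s

3.43 m³/s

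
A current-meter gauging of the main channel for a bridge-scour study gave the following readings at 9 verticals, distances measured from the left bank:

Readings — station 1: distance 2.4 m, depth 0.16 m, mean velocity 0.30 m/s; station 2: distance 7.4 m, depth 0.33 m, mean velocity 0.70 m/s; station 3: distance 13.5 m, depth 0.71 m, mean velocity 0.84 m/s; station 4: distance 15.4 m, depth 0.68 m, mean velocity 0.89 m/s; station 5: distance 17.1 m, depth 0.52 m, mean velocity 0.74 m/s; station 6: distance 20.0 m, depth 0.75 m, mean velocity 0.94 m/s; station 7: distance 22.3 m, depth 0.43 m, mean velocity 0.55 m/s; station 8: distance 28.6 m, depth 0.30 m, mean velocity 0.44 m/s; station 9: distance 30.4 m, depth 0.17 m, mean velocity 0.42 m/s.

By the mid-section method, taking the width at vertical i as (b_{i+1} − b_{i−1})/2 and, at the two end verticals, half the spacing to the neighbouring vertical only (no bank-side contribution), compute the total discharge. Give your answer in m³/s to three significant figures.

9.21 m³/s

w_1 = (7.4 − 2.4)/2 = 2.5 m; q_1 = 0.30 × 0.16 × 2.5 = 0.1200 m³/s
w_2 = (13.5 − 2.4)/2 = 5.55 m; q_2 = 0.70 × 0.33 × 5.55 = 1.282 m³/s
w_3 = (15.4 − 7.4)/2 = 4 m; q_3 = 0.84 × 0.71 × 4 = 2.386 m³/s
w_4 = (17.1 − 13.5)/2 = 1.8 m; q_4 = 0.89 × 0.68 × 1.8 = 1.089 m³/s
w_5 = (20.0 − 15.4)/2 = 2.3 m; q_5 = 0.74 × 0.52 × 2.3 = 0.8850 m³/s
w_6 = (22.3 − 17.1)/2 = 2.6 m; q_6 = 0.94 × 0.75 × 2.6 = 1.833 m³/s
w_7 = (28.6 − 20.0)/2 = 4.3 m; q_7 = 0.55 × 0.43 × 4.3 = 1.017 m³/s
w_8 = (30.4 − 22.3)/2 = 4.05 m; q_8 = 0.44 × 0.30 × 4.05 = 0.5346 m³/s
w_9 = (30.4 − 28.6)/2 = 0.9 m; q_9 = 0.42 × 0.17 × 0.9 = 0.06426 m³/s
Q = Σ qᵢ = 9.211 m³/s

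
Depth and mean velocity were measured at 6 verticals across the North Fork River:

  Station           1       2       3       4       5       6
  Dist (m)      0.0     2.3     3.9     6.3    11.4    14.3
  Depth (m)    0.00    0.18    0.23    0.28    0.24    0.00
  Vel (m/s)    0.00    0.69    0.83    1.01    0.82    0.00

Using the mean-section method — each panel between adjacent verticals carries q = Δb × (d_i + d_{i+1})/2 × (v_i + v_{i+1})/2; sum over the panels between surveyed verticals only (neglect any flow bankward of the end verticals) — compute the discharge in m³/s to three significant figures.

2.24 m³/s

Panel 1-2: Δb = 2.3 m, d̄ = (0.00+0.18)/2 = 0.09, v̄ = (0.00+0.69)/2 = 0.345 → q = 2.3×0.09×0.345 = 0.07142 m³/s
Panel 2-3: Δb = 1.6 m, d̄ = (0.18+0.23)/2 = 0.205, v̄ = (0.69+0.83)/2 = 0.76 → q = 1.6×0.205×0.76 = 0.2493 m³/s
Panel 3-4: Δb = 2.4 m, d̄ = (0.23+0.28)/2 = 0.255, v̄ = (0.83+1.01)/2 = 0.92 → q = 2.4×0.255×0.92 = 0.5630 m³/s
Panel 4-5: Δb = 5.1 m, d̄ = (0.28+0.24)/2 = 0.26, v̄ = (1.01+0.82)/2 = 0.915 → q = 5.1×0.26×0.915 = 1.213 m³/s
Panel 5-6: Δb = 2.9 m, d̄ = (0.24+0.00)/2 = 0.12, v̄ = (0.82+0.00)/2 = 0.41 → q = 2.9×0.12×0.41 = 0.1427 m³/s
Q = Σ q = 2.240 m³/s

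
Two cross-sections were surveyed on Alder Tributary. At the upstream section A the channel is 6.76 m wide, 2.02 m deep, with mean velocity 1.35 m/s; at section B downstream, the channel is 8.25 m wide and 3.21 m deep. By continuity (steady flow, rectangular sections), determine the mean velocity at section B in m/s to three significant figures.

0.696 m/s

Q = A₁V₁ = (6.76×2.02) × 1.35 = 18.43 m³/s
A₂ = 8.25 × 3.21 = 26.48 m²
V₂ = Q/A₂ = 18.43/26.48 = 0.6961 m/s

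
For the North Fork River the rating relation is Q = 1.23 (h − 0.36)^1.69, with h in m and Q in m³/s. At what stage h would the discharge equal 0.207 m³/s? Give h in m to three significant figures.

h − h₀ = (Q/C)^(1/b) = (0.207/1.23)^(1/1.69) = 0.3484 m
h = 0.36 + 0.3484 = 0.7084 m

0.708 m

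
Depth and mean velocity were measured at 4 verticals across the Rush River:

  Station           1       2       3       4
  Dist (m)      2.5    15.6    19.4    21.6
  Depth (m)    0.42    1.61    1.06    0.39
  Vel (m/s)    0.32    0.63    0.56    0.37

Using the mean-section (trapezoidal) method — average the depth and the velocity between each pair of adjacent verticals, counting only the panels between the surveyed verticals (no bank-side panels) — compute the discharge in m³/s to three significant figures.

Panel 1-2: Δb = 13.1 m, d̄ = (0.42+1.61)/2 = 1.015, v̄ = (0.32+0.63)/2 = 0.475 → q = 13.1×1.015×0.475 = 6.316 m³/s
Panel 2-3: Δb = 3.8 m, d̄ = (1.61+1.06)/2 = 1.335, v̄ = (0.63+0.56)/2 = 0.595 → q = 3.8×1.335×0.595 = 3.018 m³/s
Panel 3-4: Δb = 2.2 m, d̄ = (1.06+0.39)/2 = 0.725, v̄ = (0.56+0.37)/2 = 0.465 → q = 2.2×0.725×0.465 = 0.7417 m³/s
Q = Σ q = 10.08 m³/s

10.1 m³/s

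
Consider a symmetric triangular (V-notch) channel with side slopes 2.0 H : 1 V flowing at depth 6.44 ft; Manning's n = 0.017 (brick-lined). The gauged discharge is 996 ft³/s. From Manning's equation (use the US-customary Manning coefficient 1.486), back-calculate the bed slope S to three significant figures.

0.00461

A = z·y² = 2.0×6.44² = 82.95 ft²
P = 2y√(1+z²) = 2×6.44×√(1+2.0²) = 28.80 ft
R = A/P = 82.95/28.80 = 2.880 ft
S = (Q·n / (1.486·A·R^(2/3)))² = (996×0.017 / (1.486×82.95×2.024))² = 0.004605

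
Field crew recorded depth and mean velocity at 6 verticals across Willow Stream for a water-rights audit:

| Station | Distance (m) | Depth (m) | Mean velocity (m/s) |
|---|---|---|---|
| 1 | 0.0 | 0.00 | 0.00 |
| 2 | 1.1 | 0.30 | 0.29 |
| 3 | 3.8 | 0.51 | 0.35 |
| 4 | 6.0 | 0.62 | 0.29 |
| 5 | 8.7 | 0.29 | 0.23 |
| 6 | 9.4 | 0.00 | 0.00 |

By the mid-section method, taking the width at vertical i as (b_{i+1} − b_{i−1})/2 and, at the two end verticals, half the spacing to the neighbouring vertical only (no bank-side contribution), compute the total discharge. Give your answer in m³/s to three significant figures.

1.16 m³/s

w_2 = (3.8 − 0.0)/2 = 1.9 m; q_2 = 0.29 × 0.30 × 1.9 = 0.1653 m³/s
w_3 = (6.0 − 1.1)/2 = 2.45 m; q_3 = 0.35 × 0.51 × 2.45 = 0.4373 m³/s
w_4 = (8.7 − 3.8)/2 = 2.45 m; q_4 = 0.29 × 0.62 × 2.45 = 0.4405 m³/s
w_5 = (9.4 − 6.0)/2 = 1.7 m; q_5 = 0.23 × 0.29 × 1.7 = 0.1134 m³/s
Stations 1, 6 contribute zero (depth or velocity is 0).
Q = Σ qᵢ = 1.157 m³/s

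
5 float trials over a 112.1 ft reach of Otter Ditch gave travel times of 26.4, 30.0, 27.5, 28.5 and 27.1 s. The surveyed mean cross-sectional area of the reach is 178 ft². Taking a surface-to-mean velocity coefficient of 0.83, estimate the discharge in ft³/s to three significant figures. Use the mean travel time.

t̄ = (26.4 + 30.0 + 27.5 + 28.5 + 27.1) / 5 = 27.9 s
v_surface = L / t̄ = 112.1 / 27.9 = 4.018 ft/s
v_mean = 0.83 × 4.018 = 3.335 ft/s
Q = A × v_mean = 178 × 3.335 = 593.6 ft³/s

594 ft³/s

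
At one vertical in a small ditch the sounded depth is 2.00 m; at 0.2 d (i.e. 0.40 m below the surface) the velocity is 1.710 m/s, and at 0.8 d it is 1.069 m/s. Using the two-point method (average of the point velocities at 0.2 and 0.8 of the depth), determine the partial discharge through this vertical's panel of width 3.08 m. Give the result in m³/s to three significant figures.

v̄ = (1.710 + 1.069) / 2 = 1.390 m/s
q = v̄ × d × w = 1.390 × 2.00 × 3.08 = 8.559 m³/s

8.56 m³/s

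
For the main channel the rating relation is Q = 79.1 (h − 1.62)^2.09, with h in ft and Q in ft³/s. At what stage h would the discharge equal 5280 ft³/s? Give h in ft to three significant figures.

h − h₀ = (Q/C)^(1/b) = (5280/79.1)^(1/2.09) = 7.464 ft
h = 1.62 + 7.464 = 9.084 ft

9.08 ft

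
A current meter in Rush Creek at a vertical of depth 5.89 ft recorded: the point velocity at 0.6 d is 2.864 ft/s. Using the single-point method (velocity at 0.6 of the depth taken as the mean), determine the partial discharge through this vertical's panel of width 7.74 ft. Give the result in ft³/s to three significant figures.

v̄ = v₀.₆ = 2.864 ft/s
q = v̄ × d × w = 2.864 × 5.89 × 7.74 = 130.6 ft³/s

131 ft³/s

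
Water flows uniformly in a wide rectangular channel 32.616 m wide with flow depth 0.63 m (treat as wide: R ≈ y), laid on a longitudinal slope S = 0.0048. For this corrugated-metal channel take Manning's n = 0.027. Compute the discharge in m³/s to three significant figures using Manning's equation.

38.7 m³/s

A = b·y = 32.616 × 0.63 = 20.55 m²
Wide channel: R ≈ y = 0.63 m
Q = (1/n)·A·R^(2/3)·S^(1/2) = (1/0.027) × 20.55 × 0.6300^(2/3) × 0.0048^(1/2) = 38.75 m³/s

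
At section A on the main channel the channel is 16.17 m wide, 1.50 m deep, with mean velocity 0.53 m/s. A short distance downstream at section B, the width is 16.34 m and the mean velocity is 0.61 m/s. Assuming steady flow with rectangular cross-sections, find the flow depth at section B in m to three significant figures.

1.29 m

Q = A₁V₁ = (16.17×1.50) × 0.53 = 12.86 m³/s
d₂ = Q/(b₂ V₂) = 12.86/(16.34×0.61) = 1.290 m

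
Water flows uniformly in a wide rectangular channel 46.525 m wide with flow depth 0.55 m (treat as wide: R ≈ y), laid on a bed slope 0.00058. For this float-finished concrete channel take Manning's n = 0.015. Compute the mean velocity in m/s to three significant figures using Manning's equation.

A = b·y = 46.525 × 0.55 = 25.59 m²
Wide channel: R ≈ y = 0.55 m
Q = (1/n)·A·R^(2/3)·S^(1/2) = (1/0.015) × 25.59 × 0.5500^(2/3) × 0.00058^(1/2) = 27.58 m³/s
V = Q/A = 27.58/25.59 = 1.078 m/s

1.08 m/s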